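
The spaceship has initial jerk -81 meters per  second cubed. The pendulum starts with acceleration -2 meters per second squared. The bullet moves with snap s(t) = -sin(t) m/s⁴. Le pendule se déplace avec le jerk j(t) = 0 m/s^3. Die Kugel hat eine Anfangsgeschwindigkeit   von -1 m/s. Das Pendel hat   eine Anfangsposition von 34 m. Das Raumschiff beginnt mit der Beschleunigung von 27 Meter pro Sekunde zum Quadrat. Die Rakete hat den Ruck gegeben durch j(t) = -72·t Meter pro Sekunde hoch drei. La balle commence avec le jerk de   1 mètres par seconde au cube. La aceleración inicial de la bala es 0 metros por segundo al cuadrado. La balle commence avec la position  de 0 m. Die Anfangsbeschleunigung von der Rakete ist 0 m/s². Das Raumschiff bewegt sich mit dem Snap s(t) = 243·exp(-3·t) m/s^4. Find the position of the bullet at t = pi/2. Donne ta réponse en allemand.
Um dies zu lösen, müssen wir 4 Stammfunktionen unserer Gleichung für den Snap s(t) = -sin(t) finden. Das Integral von dem Snap ist der Ruck. Mit j(0) = 1 erhalten wir j(t) = cos(t). Durch Integration von dem Ruck und Verwendung der Anfangsbedingung a(0) = 0, erhalten wir a(t) = sin(t). Das Integral von der Beschleunigung ist die Geschwindigkeit. Mit v(0) = -1 erhalten wir v(t) = -cos(t). Das Integral von der Geschwindigkeit, mit x(0) = 0, ergibt die Position: x(t) = -sin(t). Aus der Gleichung für die Position x(t) = -sin(t), setzen wir t = pi/2 ein und erhalten x = -1.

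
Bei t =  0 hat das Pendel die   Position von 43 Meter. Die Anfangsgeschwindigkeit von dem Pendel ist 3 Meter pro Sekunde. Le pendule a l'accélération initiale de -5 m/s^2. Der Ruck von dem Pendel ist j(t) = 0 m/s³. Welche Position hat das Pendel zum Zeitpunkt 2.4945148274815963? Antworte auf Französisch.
En partant du jerk j(t) = 0, nous prenons 3 intégrales. En intégrant le jerk et en utilisant la condition initiale a(0) = -5, nous obtenons a(t) = -5. En intégrant l'accélération et en utilisant la condition initiale v(0) = 3, nous obtenons v(t) = 3 - 5·t. En intégrant la vitesse et en utilisant la condition initiale x(0) = 43, nous obtenons x(t) = -5·t^2/2 + 3·t + 43. De l'équation de la position x(t) = -5·t^2/2 + 3·t + 43, nous substituons t = 2.4945148274815963 pour obtenir x = 34.9270339211309.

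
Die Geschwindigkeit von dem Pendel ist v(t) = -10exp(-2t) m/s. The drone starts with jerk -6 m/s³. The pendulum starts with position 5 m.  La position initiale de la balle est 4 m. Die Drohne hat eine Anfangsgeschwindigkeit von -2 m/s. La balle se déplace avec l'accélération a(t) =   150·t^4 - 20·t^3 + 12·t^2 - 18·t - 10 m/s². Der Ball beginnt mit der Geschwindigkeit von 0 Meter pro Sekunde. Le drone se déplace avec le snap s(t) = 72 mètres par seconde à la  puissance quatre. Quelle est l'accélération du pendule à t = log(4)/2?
En partant de la vitesse v(t) = -10·exp(-2·t), nous prenons 1 dérivée. En prenant d/dt de v(t), nous trouvons a(t) = 20·exp(-2·t). En utilisant a(t) = 20·exp(-2·t) et en substituant t = log(4)/2, nous trouvons a = 5.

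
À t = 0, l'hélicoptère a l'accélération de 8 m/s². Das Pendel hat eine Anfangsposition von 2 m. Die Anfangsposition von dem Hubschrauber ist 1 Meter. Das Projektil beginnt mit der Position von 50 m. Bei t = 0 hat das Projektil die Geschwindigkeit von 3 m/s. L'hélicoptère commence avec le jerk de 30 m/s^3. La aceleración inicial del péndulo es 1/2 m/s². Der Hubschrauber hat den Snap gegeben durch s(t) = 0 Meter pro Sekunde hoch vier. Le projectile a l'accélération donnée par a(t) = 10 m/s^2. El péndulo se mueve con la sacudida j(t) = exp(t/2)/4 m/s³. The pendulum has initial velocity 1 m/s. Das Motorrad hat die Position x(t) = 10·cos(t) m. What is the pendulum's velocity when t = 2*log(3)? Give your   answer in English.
We need to integrate our jerk equation j(t) = exp(t/2)/4 2 times. Taking ∫j(t)dt and applying a(0) = 1/2, we find a(t) = exp(t/2)/2. Taking ∫a(t)dt and applying v(0) = 1, we find v(t) = exp(t/2). Using v(t) = exp(t/2) and substituting t = 2*log(3), we find v = 3.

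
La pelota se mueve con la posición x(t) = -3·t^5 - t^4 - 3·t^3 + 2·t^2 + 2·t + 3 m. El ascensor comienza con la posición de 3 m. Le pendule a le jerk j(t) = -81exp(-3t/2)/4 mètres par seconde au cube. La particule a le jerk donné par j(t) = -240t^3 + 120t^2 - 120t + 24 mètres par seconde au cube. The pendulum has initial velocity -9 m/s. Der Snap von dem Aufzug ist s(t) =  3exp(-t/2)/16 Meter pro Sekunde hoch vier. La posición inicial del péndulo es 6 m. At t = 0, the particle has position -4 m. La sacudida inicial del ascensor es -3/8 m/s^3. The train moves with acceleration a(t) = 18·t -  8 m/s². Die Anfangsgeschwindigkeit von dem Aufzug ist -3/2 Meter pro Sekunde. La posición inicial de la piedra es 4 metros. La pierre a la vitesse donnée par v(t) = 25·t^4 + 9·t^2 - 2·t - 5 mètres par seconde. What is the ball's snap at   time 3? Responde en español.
Debemos derivar nuestra ecuación de la posición x(t) = -3·t^5 - t^4 - 3·t^3 + 2·t^2 + 2·t + 3 4 veces. La derivada de la posición da la velocidad: v(t) = -15·t^4 - 4·t^3 - 9·t^2 + 4·t + 2. La derivada de la velocidad da la aceleración: a(t) = -60·t^3 - 12·t^2 - 18·t + 4. La derivada de la aceleración da la sacudida: j(t) = -180·t^2 - 24·t - 18. Derivando la sacudida, obtenemos el snap: s(t) = -360·t - 24. De la ecuación del snap s(t) = -360·t - 24, sustituimos t = 3 para obtener s = -1104.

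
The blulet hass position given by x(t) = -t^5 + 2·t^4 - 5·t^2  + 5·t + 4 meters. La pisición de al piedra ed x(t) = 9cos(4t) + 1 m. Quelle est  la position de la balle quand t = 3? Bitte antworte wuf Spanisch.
Usando x(t) = -t^5 + 2·t^4 - 5·t^2 + 5·t + 4 y sustituyendo t = 3, encontramos x = -107.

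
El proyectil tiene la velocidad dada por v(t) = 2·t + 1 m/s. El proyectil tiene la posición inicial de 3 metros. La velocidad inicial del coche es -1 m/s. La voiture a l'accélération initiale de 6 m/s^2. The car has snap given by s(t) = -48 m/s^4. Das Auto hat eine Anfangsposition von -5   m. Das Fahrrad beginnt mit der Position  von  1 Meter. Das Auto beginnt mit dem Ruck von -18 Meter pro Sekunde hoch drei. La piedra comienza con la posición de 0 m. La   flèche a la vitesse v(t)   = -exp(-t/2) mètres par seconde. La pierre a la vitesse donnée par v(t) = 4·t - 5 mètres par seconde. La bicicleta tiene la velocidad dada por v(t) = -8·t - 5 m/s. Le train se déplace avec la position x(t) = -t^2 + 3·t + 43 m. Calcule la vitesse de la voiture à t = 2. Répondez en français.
En partant du snap s(t) = -48, nous prenons 3 intégrales. La primitive du snap, avec j(0) = -18, donne le jerk: j(t) = -48·t - 18. L'intégrale du jerk est l'accélération. En utilisant a(0) = 6, nous obtenons a(t) = -24·t^2 - 18·t + 6. En prenant ∫a(t)dt et en appliquant v(0) = -1, nous trouvons v(t) = -8·t^3 - 9·t^2 + 6·t - 1. De l'équation de la vitesse v(t) = -8·t^3 - 9·t^2 + 6·t - 1, nous substituons t = 2 pour obtenir v = -89.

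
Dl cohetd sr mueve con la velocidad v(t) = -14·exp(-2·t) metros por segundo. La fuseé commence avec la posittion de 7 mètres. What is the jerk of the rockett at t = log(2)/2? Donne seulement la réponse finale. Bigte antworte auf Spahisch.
En t = log(2)/2, j = -28.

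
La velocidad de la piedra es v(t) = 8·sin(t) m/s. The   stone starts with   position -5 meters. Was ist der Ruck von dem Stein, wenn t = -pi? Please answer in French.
Pour résoudre ceci, nous devons prendre 2 dérivées de notre équation de la vitesse v(t) = 8·sin(t). La dérivée de la vitesse donne l'accélération: a(t) = 8·cos(t). En prenant d/dt de a(t), nous trouvons j(t) = -8·sin(t). Nous avons le jerk j(t) = -8·sin(t). En substituant t = -pi: j(-pi) = 0.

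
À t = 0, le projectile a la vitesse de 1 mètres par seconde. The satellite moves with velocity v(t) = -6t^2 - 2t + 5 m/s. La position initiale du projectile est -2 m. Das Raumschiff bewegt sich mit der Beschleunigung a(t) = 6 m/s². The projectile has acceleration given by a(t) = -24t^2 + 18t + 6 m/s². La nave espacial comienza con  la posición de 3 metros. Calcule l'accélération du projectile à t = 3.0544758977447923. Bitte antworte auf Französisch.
En utilisant a(t) = -24·t^2 + 18·t + 6 et en substituant t = 3.0544758977447923, nous trouvons a = -162.935186078286.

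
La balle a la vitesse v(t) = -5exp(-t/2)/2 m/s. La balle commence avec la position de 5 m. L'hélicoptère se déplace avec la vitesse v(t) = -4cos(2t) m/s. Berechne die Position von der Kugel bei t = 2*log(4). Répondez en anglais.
We need to integrate our velocity equation v(t) = -5·exp(-t/2)/2 1 time. Taking ∫v(t)dt and applying x(0) = 5, we find x(t) = 5·exp(-t/2). Using x(t) = 5·exp(-t/2) and substituting t = 2*log(4), we find x = 5/4.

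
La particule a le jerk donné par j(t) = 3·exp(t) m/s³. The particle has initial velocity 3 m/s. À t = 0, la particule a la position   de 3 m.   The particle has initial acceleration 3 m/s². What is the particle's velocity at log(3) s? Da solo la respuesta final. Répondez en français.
La réponse est 9.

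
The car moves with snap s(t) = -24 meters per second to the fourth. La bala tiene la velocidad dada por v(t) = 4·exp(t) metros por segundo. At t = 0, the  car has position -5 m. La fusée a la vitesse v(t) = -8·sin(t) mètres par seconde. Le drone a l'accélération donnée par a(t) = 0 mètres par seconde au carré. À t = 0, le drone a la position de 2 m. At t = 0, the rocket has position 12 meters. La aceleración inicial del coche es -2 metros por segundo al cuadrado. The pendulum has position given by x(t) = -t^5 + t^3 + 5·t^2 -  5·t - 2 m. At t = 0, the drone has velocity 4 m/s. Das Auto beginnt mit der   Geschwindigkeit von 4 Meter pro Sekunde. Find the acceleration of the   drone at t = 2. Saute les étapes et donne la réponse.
The answer is 0.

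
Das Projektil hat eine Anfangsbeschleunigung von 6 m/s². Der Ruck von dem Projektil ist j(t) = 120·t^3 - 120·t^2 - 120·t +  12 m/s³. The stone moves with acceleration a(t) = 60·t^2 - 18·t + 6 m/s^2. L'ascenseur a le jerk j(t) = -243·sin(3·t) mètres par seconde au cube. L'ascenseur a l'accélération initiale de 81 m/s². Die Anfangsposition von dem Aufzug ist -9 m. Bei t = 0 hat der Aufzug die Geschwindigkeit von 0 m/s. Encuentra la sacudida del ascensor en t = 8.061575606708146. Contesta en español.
Tenemos la sacudida j(t) = -243·sin(3·t). Sustituyendo t = 8.061575606708146: j(8.061575606708146) = 197.378916862646.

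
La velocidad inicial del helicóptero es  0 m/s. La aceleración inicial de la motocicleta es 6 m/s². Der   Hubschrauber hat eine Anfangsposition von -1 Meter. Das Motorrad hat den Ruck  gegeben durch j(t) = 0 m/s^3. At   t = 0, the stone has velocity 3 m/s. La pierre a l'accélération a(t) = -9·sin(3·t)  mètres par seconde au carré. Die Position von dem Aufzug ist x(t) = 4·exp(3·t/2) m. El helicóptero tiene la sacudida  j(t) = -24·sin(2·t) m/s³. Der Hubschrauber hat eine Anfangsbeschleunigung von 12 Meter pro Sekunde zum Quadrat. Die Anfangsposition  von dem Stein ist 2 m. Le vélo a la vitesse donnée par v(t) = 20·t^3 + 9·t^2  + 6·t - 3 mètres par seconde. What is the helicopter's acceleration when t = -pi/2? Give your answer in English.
Starting from jerk j(t) = -24·sin(2·t), we take 1 antiderivative. Finding the integral of j(t) and using a(0) = 12: a(t) = 12·cos(2·t). From the given acceleration equation a(t) = 12·cos(2·t), we substitute t = -pi/2 to get a = -12.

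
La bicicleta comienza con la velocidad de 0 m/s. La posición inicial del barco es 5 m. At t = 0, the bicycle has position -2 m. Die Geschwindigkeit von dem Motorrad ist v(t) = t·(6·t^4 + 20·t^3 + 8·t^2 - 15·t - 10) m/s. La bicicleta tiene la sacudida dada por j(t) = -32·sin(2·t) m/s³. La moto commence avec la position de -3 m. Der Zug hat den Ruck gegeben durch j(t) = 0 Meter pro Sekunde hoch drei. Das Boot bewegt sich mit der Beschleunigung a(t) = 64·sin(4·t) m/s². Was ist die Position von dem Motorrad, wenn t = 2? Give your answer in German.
Wir müssen unsere Gleichung für die Geschwindigkeit v(t) = t·(6·t^4 + 20·t^3 + 8·t^2 - 15·t - 10) 1-mal integrieren. Die Stammfunktion von der Geschwindigkeit, mit x(0) = -3, ergibt die Position: x(t) = t^6 + 4·t^5 + 2·t^4 - 5·t^3 - 5·t^2 - 3. Aus der Gleichung für die Position x(t) = t^6 + 4·t^5 + 2·t^4 - 5·t^3 - 5·t^2 - 3, setzen wir t = 2 ein und erhalten x = 161.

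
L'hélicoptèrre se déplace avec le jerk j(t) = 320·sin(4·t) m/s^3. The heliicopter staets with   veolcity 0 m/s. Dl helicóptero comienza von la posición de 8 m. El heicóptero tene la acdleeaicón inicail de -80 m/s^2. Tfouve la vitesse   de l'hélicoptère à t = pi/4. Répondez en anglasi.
Starting from jerk j(t) = 320·sin(4·t), we take 2 integrals. Taking ∫j(t)dt and applying a(0) = -80, we find a(t) = -80·cos(4·t). Taking ∫a(t)dt and applying v(0) = 0, we find v(t) = -20·sin(4·t). We have velocity v(t) = -20·sin(4·t). Substituting t = pi/4: v(pi/4) = 0.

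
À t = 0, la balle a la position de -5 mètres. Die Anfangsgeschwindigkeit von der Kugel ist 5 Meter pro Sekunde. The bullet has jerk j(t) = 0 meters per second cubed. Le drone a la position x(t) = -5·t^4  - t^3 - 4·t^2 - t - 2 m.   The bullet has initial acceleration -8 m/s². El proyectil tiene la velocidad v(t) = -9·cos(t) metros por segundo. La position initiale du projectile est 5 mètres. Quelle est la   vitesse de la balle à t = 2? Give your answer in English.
We must find the antiderivative of our jerk equation j(t) = 0 2 times. The integral of jerk is acceleration. Using a(0) = -8, we get a(t) = -8. The integral of acceleration is velocity. Using v(0) = 5, we get v(t) = 5 - 8·t. From the given velocity equation v(t) = 5 - 8·t, we substitute t = 2 to get v = -11.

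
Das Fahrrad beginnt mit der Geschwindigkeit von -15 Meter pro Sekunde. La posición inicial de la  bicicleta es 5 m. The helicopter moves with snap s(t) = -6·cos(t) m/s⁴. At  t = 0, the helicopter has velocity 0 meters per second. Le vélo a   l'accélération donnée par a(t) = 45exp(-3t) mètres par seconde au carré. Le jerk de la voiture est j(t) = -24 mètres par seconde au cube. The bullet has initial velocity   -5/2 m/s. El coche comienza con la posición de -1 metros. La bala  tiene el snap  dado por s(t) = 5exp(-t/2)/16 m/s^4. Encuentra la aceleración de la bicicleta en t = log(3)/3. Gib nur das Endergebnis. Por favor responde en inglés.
The answer is 15.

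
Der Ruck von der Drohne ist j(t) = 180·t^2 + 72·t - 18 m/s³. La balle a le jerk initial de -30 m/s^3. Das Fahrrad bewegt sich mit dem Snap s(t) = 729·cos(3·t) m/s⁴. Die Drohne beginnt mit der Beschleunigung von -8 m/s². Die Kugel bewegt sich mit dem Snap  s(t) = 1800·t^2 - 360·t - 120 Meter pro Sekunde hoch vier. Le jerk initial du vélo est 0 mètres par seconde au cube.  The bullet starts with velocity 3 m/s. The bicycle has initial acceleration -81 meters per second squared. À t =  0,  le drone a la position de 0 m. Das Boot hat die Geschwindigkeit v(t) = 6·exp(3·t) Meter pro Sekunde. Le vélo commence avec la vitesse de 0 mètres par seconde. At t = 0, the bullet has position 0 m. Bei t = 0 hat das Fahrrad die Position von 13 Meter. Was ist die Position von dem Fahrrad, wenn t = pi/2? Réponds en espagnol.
Partiendo del snap s(t) = 729·cos(3·t), tomamos 4 antiderivadas. Integrando el snap y usando la condición inicial j(0) = 0, obtenemos j(t) = 243·sin(3·t). Tomando ∫j(t)dt y aplicando a(0) = -81, encontramos a(t) = -81·cos(3·t). La integral de la aceleración es la velocidad. Usando v(0) = 0, obtenemos v(t) = -27·sin(3·t). Integrando la velocidad y usando la condición inicial x(0) = 13, obtenemos x(t) = 9·cos(3·t) + 4. De la ecuación de la posición x(t) = 9·cos(3·t) + 4, sustituimos t = pi/2 para obtener x = 4.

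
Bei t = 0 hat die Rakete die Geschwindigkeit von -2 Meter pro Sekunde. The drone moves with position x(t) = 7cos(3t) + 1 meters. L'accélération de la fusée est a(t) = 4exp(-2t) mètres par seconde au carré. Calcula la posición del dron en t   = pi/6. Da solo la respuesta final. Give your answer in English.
x(pi/6) = 1.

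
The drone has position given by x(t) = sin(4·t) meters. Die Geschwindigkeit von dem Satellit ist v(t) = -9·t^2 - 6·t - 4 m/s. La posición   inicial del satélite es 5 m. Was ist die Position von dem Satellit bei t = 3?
Wir müssen unsere Gleichung für die Geschwindigkeit v(t) = -9·t^2 - 6·t - 4 1-mal integrieren. Die Stammfunktion von der Geschwindigkeit ist die Position. Mit x(0) = 5 erhalten wir x(t) = -3·t^3 - 3·t^2 - 4·t + 5. Wir haben die Position x(t) = -3·t^3 - 3·t^2 - 4·t + 5. Durch Einsetzen von t = 3: x(3) = -115.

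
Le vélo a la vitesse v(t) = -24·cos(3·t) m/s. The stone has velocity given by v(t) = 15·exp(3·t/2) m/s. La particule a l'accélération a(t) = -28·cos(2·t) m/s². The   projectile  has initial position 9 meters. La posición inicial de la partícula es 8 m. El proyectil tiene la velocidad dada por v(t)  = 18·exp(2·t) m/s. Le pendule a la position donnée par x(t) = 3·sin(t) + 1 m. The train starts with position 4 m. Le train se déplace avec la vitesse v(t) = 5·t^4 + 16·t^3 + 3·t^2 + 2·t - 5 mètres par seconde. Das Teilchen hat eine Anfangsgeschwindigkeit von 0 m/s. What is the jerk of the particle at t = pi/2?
Starting from acceleration a(t) = -28·cos(2·t), we take 1 derivative. Taking d/dt of a(t), we find j(t) = 56·sin(2·t). Using j(t) = 56·sin(2·t) and substituting t = pi/2, we find j = 0.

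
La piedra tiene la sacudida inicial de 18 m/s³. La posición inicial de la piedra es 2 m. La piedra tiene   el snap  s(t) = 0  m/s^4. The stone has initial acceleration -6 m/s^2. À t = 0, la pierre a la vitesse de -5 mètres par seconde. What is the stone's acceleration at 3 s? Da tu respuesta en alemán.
Ausgehend von dem Snap s(t) = 0, nehmen wir 2 Stammfunktionen. Die Stammfunktion von dem Snap, mit j(0) = 18, ergibt den Ruck: j(t) = 18. Mit ∫j(t)dt und Anwendung von a(0) = -6, finden wir a(t) = 18·t - 6. Aus der Gleichung für die Beschleunigung a(t) = 18·t - 6, setzen wir t = 3 ein und erhalten a = 48.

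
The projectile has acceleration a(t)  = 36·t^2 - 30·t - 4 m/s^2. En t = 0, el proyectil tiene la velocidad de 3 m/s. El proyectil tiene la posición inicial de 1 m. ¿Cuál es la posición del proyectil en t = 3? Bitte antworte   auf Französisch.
En partant de l'accélération a(t) = 36·t^2 - 30·t - 4, nous prenons 2 primitives. La primitive de l'accélération, avec v(0) = 3, donne la vitesse: v(t) = 12·t^3 - 15·t^2 - 4·t + 3. En prenant ∫v(t)dt et en appliquant x(0) = 1, nous trouvons x(t) = 3·t^4 - 5·t^3 - 2·t^2 + 3·t + 1. De l'équation de la position x(t) = 3·t^4 - 5·t^3 - 2·t^2 + 3·t + 1, nous substituons t = 3 pour obtenir x = 100.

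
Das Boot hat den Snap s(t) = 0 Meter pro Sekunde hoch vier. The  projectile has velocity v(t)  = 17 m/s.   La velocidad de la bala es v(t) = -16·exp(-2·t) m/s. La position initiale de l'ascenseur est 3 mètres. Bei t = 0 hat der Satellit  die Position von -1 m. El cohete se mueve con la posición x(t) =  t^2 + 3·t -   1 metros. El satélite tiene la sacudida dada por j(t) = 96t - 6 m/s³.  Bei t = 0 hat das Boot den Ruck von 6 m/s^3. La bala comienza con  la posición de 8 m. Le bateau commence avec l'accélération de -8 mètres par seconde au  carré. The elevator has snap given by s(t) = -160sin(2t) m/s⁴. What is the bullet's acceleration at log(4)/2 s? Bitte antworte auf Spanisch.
Partiendo de la velocidad v(t) = -16·exp(-2·t), tomamos 1 derivada. Derivando la velocidad, obtenemos la aceleración: a(t) = 32·exp(-2·t). De la ecuación de la aceleración a(t) = 32·exp(-2·t), sustituimos t = log(4)/2 para obtener a = 8.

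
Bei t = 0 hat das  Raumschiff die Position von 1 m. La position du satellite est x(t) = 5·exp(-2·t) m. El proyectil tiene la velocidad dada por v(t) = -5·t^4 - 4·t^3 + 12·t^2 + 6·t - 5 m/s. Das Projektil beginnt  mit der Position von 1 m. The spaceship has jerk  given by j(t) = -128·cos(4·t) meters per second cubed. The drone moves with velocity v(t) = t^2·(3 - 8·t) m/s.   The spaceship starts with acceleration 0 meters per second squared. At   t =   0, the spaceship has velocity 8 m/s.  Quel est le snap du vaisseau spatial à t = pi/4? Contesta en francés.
Pour résoudre ceci, nous devons prendre 1 dérivée de notre équation du jerk j(t) = -128·cos(4·t). En prenant d/dt de j(t), nous trouvons s(t) = 512·sin(4·t). En utilisant s(t) = 512·sin(4·t) et en substituant t = pi/4, nous trouvons s = 0.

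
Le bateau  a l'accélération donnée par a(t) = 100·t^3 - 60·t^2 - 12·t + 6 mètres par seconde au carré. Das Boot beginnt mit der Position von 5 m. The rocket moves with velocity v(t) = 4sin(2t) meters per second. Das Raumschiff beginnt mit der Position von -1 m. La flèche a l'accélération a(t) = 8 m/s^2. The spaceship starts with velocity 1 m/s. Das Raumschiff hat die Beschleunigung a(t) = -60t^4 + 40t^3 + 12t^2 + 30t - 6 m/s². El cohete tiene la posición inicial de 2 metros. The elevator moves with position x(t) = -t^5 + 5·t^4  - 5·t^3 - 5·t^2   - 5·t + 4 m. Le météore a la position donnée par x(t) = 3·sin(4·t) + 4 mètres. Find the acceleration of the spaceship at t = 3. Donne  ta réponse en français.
En utilisant a(t) = -60·t^4 + 40·t^3 + 12·t^2 + 30·t - 6 et en substituant t = 3, nous trouvons a = -3588.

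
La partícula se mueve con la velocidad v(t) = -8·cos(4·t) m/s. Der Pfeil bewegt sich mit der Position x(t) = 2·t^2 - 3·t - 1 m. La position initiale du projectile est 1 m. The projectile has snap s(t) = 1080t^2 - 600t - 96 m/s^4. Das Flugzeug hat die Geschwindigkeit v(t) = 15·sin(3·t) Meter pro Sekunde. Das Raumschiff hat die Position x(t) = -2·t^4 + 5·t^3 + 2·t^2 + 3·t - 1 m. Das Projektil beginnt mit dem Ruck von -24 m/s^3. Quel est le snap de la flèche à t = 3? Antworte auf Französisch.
Pour résoudre ceci, nous devons prendre 4 dérivées de notre équation de la position x(t) = 2·t^2 - 3·t - 1. La dérivée de la position donne la vitesse: v(t) = 4·t - 3. La dérivée de la vitesse donne l'accélération: a(t) = 4. En dérivant l'accélération, nous obtenons le jerk: j(t) = 0. La dérivée du jerk donne le snap: s(t) = 0. Nous avons le snap s(t) = 0. En substituant t = 3: s(3) = 0.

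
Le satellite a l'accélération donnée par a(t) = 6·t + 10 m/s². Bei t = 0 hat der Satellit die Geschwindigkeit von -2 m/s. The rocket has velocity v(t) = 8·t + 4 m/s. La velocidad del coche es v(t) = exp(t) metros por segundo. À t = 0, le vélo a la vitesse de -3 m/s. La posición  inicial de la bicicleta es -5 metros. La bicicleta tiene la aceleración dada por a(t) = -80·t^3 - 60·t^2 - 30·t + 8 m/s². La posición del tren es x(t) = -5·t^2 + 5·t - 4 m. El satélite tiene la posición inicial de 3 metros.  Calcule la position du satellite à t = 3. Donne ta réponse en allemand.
Wir müssen unsere Gleichung für die Beschleunigung a(t) = 6·t + 10 2-mal integrieren. Das Integral von der Beschleunigung ist die Geschwindigkeit. Mit v(0) = -2 erhalten wir v(t) = 3·t^2 + 10·t - 2. Durch Integration von der Geschwindigkeit und Verwendung der Anfangsbedingung x(0) = 3, erhalten wir x(t) = t^3 + 5·t^2 - 2·t + 3. Wir haben die Position x(t) = t^3 + 5·t^2 - 2·t + 3. Durch Einsetzen von t = 3: x(3) = 69.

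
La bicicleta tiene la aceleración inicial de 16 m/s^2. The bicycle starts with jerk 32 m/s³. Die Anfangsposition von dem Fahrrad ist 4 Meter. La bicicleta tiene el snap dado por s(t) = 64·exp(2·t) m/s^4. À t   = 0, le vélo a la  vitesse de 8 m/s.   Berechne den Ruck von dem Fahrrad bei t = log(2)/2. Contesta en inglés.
We must find the antiderivative of our snap equation s(t) = 64·exp(2·t) 1 time. Finding the antiderivative of s(t) and using j(0) = 32: j(t) = 32·exp(2·t). Using j(t) = 32·exp(2·t) and substituting t = log(2)/2, we find j = 64.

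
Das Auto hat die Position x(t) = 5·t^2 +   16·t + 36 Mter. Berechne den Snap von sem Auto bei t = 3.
Ausgehend von der Position x(t) = 5·t^2 + 16·t + 36, nehmen wir 4 Ableitungen. Mit d/dt von x(t) finden wir v(t) = 10·t + 16. Durch Ableiten von der Geschwindigkeit erhalten wir die Beschleunigung: a(t) = 10. Mit d/dt von a(t) finden wir j(t) = 0. Mit d/dt von j(t) finden wir s(t) = 0. Mit s(t) = 0 und Einsetzen von t = 3, finden wir s = 0.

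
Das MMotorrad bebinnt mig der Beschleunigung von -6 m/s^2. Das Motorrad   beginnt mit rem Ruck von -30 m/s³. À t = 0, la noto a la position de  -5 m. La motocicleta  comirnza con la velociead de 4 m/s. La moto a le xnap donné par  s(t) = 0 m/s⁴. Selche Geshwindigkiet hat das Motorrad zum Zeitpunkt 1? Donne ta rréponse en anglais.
Starting from snap s(t) = 0, we take 3 integrals. Finding the antiderivative of s(t) and using j(0) = -30: j(t) = -30. The antiderivative of jerk, with a(0) = -6, gives acceleration: a(t) = -30·t - 6. The antiderivative of acceleration is velocity. Using v(0) = 4, we get v(t) = -15·t^2 - 6·t + 4. We have velocity v(t) = -15·t^2 - 6·t + 4. Substituting t = 1: v(1) = -17.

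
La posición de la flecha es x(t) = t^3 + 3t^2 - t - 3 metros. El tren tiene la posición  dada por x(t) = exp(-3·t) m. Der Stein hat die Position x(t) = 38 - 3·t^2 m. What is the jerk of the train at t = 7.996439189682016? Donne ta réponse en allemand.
Wir müssen unsere Gleichung für die Position x(t) = exp(-3·t) 3-mal ableiten. Die Ableitung von der Position ergibt die Geschwindigkeit: v(t) = -3·exp(-3·t). Mit d/dt von v(t) finden wir a(t) = 9·exp(-3·t). Mit d/dt von a(t) finden wir j(t) = -27·exp(-3·t). Wir haben den Ruck j(t) = -27·exp(-3·t). Durch Einsetzen von t = 7.996439189682016: j(7.996439189682016) = -1.03023314799643E-9.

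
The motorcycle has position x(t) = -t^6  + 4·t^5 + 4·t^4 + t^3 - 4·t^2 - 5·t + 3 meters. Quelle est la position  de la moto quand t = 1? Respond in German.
Wir haben die Position x(t) = -t^6 + 4·t^5 + 4·t^4 + t^3 - 4·t^2 - 5·t + 3. Durch Einsetzen von t = 1: x(1) = 2.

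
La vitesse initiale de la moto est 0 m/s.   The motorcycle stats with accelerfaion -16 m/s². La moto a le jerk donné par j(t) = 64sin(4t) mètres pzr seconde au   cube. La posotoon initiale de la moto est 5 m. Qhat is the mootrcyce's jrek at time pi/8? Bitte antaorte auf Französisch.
Nous avons le jerk j(t) = 64·sin(4·t). En substituant t = pi/8: j(pi/8) = 64.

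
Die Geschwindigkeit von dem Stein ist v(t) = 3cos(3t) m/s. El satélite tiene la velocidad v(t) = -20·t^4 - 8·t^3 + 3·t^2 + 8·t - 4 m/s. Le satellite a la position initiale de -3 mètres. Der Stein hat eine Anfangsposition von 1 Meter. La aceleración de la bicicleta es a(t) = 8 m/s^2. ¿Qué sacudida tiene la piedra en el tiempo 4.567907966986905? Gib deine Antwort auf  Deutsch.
Wir müssen unsere Gleichung für die Geschwindigkeit v(t) = 3·cos(3·t) 2-mal ableiten. Die Ableitung von der Geschwindigkeit ergibt die Beschleunigung: a(t) = -9·sin(3·t). Durch Ableiten von der Beschleunigung erhalten wir den Ruck: j(t) = -27·cos(3·t). Aus der Gleichung für den Ruck j(t) = -27·cos(3·t), setzen wir t = 4.567907966986905 ein und erhalten j = -11.3399441358121.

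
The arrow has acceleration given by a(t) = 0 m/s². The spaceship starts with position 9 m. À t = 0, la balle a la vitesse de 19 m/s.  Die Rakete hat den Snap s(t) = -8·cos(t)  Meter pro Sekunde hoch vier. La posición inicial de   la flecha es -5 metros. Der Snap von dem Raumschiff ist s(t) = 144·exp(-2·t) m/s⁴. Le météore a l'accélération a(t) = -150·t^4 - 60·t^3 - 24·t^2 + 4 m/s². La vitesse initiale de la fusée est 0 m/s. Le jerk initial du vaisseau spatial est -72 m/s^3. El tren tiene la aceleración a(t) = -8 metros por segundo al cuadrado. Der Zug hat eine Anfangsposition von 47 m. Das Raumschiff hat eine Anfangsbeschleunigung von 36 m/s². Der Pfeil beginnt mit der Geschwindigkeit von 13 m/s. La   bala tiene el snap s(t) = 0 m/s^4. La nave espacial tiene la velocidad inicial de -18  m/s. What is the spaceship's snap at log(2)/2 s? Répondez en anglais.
From the given snap equation s(t) = 144·exp(-2·t), we substitute t = log(2)/2 to get s = 72.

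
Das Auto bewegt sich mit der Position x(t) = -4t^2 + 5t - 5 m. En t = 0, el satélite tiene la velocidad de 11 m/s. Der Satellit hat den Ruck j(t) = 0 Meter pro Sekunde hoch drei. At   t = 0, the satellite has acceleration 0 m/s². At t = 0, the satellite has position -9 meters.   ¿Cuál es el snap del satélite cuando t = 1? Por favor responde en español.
Para resolver esto, necesitamos tomar 1 derivada de nuestra ecuación de la sacudida j(t) = 0. Tomando d/dt de j(t), encontramos s(t) = 0. De la ecuación del snap s(t) = 0, sustituimos t = 1 para obtener s = 0.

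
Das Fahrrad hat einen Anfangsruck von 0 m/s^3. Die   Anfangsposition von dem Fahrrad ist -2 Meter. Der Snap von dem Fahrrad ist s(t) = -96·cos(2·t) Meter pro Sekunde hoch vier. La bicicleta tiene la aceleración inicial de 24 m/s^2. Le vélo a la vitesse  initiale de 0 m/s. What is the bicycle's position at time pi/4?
We need to integrate our snap equation s(t) = -96·cos(2·t) 4 times. Finding the antiderivative of s(t) and using j(0) = 0: j(t) = -48·sin(2·t). Taking ∫j(t)dt and applying a(0) = 24, we find a(t) = 24·cos(2·t). The integral of acceleration is velocity. Using v(0) = 0, we get v(t) = 12·sin(2·t). The antiderivative of velocity, with x(0) = -2, gives position: x(t) = 4 - 6·cos(2·t). We have position x(t) = 4 - 6·cos(2·t). Substituting t = pi/4: x(pi/4) = 4.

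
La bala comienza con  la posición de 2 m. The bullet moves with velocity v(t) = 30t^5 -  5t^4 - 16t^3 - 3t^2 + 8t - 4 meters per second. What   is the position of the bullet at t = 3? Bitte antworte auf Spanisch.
Partiendo de la velocidad v(t) = 30·t^5 - 5·t^4 - 16·t^3 - 3·t^2 + 8·t - 4, tomamos 1 antiderivada. Integrando la velocidad y usando la condición inicial x(0) = 2, obtenemos x(t) = 5·t^6 - t^5 - 4·t^4 - t^3 + 4·t^2 - 4·t + 2. De la ecuación de la posición x(t) = 5·t^6 - t^5 - 4·t^4 - t^3 + 4·t^2 - 4·t + 2, sustituimos t = 3 para obtener x = 3077.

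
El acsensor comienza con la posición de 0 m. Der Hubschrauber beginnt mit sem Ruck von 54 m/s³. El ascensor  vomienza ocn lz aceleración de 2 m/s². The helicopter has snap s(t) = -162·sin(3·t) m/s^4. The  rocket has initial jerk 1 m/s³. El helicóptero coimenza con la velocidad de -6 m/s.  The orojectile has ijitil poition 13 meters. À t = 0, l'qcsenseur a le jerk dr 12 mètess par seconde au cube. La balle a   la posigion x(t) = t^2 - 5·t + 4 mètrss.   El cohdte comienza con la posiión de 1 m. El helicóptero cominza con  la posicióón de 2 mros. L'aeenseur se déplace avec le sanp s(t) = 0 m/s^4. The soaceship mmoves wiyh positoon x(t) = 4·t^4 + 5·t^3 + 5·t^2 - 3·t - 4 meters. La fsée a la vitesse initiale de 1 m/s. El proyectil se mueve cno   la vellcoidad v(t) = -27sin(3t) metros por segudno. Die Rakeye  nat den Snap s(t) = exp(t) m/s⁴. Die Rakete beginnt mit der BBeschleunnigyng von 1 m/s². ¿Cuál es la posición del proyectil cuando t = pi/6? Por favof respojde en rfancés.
Nous devons trouver l'intégrale de notre équation de la vitesse v(t) = -27·sin(3·t) 1 fois. La primitive de la vitesse est la position. En utilisant x(0) = 13, nous obtenons x(t) = 9·cos(3·t) + 4. De l'équation de la position x(t) = 9·cos(3·t) + 4, nous substituons t = pi/6 pour obtenir x = 4.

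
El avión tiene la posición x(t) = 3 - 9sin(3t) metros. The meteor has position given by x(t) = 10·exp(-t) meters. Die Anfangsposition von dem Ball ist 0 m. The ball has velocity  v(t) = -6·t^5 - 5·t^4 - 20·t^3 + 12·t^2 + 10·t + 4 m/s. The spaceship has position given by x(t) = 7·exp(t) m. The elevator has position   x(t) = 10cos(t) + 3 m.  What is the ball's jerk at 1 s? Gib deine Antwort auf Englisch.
To solve this, we need to take 2 derivatives of our velocity equation v(t) = -6·t^5 - 5·t^4 - 20·t^3 + 12·t^2 + 10·t + 4. The derivative of velocity gives acceleration: a(t) = -30·t^4 - 20·t^3 - 60·t^2 + 24·t + 10. The derivative of acceleration gives jerk: j(t) = -120·t^3 - 60·t^2 - 120·t + 24. We have jerk j(t) = -120·t^3 - 60·t^2 - 120·t + 24. Substituting t = 1: j(1) = -276.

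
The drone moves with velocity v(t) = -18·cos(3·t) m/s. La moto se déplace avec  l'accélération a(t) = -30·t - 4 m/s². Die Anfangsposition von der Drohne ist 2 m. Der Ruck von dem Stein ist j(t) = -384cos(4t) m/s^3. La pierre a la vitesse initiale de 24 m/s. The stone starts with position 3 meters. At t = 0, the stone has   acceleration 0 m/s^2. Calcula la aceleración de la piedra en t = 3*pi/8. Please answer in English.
To solve this, we need to take 1 antiderivative of our jerk equation j(t) = -384·cos(4·t). Integrating jerk and using the initial condition a(0) = 0, we get a(t) = -96·sin(4·t). Using a(t) = -96·sin(4·t) and substituting t = 3*pi/8, we find a = 96.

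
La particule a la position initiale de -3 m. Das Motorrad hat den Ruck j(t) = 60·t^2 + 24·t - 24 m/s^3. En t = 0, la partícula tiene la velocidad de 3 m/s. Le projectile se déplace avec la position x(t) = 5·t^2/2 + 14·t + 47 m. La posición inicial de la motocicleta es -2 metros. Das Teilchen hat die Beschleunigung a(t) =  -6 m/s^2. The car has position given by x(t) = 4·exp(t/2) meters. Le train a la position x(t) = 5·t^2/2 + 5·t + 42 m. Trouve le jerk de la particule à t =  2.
En partant de l'accélération a(t) = -6, nous prenons 1 dérivée. En dérivant l'accélération, nous obtenons le jerk: j(t) = 0. Nous avons le jerk j(t) = 0. En substituant t = 2: j(2) = 0.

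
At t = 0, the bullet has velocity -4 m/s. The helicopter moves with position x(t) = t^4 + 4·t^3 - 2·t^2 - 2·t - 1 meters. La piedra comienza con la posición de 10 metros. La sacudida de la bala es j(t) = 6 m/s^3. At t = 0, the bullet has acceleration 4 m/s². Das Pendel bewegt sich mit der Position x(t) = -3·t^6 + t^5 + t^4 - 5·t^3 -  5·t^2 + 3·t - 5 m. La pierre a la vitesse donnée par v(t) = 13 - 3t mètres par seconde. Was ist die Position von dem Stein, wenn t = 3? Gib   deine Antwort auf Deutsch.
Um dies zu lösen, müssen wir 1 Integral unserer Gleichung für die Geschwindigkeit v(t) = 13 - 3·t finden. Das Integral von der Geschwindigkeit, mit x(0) = 10, ergibt die Position: x(t) = -3·t^2/2 + 13·t + 10. Aus der Gleichung für die Position x(t) = -3·t^2/2 + 13·t + 10, setzen wir t = 3 ein und erhalten x = 71/2.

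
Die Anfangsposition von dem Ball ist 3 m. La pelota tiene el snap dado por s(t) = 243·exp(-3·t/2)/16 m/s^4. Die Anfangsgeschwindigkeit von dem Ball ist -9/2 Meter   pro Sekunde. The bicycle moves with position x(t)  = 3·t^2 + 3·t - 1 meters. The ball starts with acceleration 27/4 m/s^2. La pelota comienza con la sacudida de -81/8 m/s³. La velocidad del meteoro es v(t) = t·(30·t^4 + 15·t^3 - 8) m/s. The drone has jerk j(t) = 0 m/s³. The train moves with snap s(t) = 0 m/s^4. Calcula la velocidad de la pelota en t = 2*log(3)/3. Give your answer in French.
En partant du snap s(t) = 243·exp(-3·t/2)/16, nous prenons 3 intégrales. En prenant ∫s(t)dt et en appliquant j(0) = -81/8, nous trouvons j(t) = -81·exp(-3·t/2)/8. L'intégrale du jerk est l'accélération. En utilisant a(0) = 27/4, nous obtenons a(t) = 27·exp(-3·t/2)/4. L'intégrale de l'accélération, avec v(0) = -9/2, donne la vitesse: v(t) = -9·exp(-3·t/2)/2. En utilisant v(t) = -9·exp(-3·t/2)/2 et en substituant t = 2*log(3)/3, nous trouvons v = -3/2.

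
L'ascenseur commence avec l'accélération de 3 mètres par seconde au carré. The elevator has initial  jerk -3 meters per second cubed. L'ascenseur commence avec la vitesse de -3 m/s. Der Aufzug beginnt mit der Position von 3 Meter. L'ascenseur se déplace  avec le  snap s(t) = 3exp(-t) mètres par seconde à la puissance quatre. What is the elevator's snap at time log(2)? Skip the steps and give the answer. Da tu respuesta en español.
s(log(2)) = 3/2.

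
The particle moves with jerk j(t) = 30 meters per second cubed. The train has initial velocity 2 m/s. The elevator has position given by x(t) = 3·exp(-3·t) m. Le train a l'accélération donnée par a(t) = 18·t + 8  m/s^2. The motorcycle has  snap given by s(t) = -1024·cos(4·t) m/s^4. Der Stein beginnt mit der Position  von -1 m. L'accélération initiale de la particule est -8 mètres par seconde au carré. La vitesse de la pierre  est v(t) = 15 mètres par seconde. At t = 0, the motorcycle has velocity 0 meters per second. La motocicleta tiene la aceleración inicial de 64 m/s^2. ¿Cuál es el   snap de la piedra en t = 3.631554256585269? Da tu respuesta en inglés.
We must differentiate our velocity equation v(t) = 15 3 times. Taking d/dt of v(t), we find a(t) = 0. The derivative of acceleration gives jerk: j(t) = 0. Taking d/dt of j(t), we find s(t) = 0. Using s(t) = 0 and substituting t = 3.631554256585269, we find s = 0.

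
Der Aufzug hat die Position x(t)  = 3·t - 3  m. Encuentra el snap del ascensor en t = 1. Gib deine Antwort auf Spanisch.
Para resolver esto, necesitamos tomar 4 derivadas de nuestra ecuación de la posición x(t) = 3·t - 3. Derivando la posición, obtenemos la velocidad: v(t) = 3. Tomando d/dt de v(t), encontramos a(t) = 0. Tomando d/dt de a(t), encontramos j(t) = 0. Derivando la sacudida, obtenemos el snap: s(t) = 0. De la ecuación del snap s(t) = 0, sustituimos t = 1 para obtener s = 0.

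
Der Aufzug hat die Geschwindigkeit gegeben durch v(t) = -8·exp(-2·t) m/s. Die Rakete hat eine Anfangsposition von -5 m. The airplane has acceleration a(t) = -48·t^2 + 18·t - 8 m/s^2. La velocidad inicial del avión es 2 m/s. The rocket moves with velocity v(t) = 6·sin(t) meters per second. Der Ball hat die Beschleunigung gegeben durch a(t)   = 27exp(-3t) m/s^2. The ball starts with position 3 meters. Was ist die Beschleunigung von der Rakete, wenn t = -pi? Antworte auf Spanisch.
Partiendo de la velocidad v(t) = 6·sin(t), tomamos 1 derivada. Derivando la velocidad, obtenemos la aceleración: a(t) = 6·cos(t). Usando a(t) = 6·cos(t) y sustituyendo t = -pi, encontramos a = -6.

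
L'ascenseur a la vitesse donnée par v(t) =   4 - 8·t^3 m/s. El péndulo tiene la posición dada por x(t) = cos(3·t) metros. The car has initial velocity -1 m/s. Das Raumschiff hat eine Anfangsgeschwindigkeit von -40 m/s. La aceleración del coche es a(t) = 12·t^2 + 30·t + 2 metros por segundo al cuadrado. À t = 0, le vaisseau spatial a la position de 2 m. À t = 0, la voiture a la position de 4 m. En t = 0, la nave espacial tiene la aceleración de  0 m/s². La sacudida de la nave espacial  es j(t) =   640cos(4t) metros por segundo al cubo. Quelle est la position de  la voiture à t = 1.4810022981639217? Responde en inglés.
To find the answer, we compute 2 antiderivatives of a(t) = 12·t^2 + 30·t + 2. The antiderivative of acceleration, with v(0) = -1, gives velocity: v(t) = 4·t^3 + 15·t^2 + 2·t - 1. The integral of velocity is position. Using x(0) = 4, we get x(t) = t^4 + 5·t^3 + t^2 - t + 4. We have position x(t) = t^4 + 5·t^3 + t^2 - t + 4. Substituting t = 1.4810022981639217: x(1.4810022981639217) = 25.7651416621828.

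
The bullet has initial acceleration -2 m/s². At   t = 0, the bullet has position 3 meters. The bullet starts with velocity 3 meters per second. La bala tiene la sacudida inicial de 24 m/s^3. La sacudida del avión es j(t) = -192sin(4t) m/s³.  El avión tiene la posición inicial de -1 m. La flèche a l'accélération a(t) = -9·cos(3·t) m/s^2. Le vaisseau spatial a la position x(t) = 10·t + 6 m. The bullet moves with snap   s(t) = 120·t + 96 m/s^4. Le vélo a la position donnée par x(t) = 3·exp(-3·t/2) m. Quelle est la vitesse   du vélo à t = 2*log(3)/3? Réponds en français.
En partant de la position x(t) = 3·exp(-3·t/2), nous prenons 1 dérivée. En dérivant la position, nous obtenons la vitesse: v(t) = -9·exp(-3·t/2)/2. Nous avons la vitesse v(t) = -9·exp(-3·t/2)/2. En substituant t = 2*log(3)/3: v(2*log(3)/3) = -3/2.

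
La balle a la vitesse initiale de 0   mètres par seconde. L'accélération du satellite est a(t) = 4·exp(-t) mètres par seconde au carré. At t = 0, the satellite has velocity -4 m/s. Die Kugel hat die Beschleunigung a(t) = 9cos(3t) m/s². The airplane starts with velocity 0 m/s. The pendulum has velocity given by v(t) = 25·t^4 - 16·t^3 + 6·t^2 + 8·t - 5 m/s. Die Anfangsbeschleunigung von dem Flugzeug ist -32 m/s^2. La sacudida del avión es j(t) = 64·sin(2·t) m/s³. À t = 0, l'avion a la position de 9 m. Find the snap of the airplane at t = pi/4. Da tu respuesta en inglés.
Starting from jerk j(t) = 64·sin(2·t), we take 1 derivative. Taking d/dt of j(t), we find s(t) = 128·cos(2·t). From the given snap equation s(t) = 128·cos(2·t), we substitute t = pi/4 to get s = 0.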